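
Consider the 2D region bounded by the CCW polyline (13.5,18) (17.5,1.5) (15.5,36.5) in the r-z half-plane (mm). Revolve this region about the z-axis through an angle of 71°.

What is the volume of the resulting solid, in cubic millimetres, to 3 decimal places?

Volume = 1027.593 mm³

Profile (r,z), 3 vertices: (13.5,18) (17.5,1.5) (15.5,36.5)
edge 0: (13.5,18)→(17.5,1.5)  cross = 13.5·1.5 − 17.5·18 = -294.7500; (r_i+r_j)·cross = 31·-294.7500 = -9137.2500
edge 1: (17.5,1.5)→(15.5,36.5)  cross = 17.5·36.5 − 15.5·1.5 = 615.5000; (r_i+r_j)·cross = 33·615.5000 = 20311.5000
edge 2: (15.5,36.5)→(13.5,18)  cross = 15.5·18 − 13.5·36.5 = -213.7500; (r_i+r_j)·cross = 29·-213.7500 = -6198.7500
Σcross = 107.0000 → A = |Σcross|/2 = 53.5000 mm²
Σ(r_i+r_j)·cross = 4975.5000 → first moment M = |Σ|/6 = 829.2500
R_c = M/A = 829.2500/53.5000 = 15.5000 mm
θ = 71° = 1.239184 rad
V = θ·R_c·A = 1.239184·15.5000·53.5000 = 1027.593 mm³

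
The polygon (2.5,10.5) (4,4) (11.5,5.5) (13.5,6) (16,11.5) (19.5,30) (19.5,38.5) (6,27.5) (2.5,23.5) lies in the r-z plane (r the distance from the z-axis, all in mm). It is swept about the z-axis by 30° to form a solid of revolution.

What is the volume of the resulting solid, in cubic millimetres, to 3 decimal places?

Profile (r,z), 9 vertices: (2.5,10.5) (4,4) (11.5,5.5) (13.5,6) (16,11.5) (19.5,30) (19.5,38.5) (6,27.5) (2.5,23.5)
edge 0: (2.5,10.5)→(4,4)  cross = 2.5·4 − 4·10.5 = -32.0000; (r_i+r_j)·cross = 6.5·-32.0000 = -208.0000
edge 1: (4,4)→(11.5,5.5)  cross = 4·5.5 − 11.5·4 = -24.0000; (r_i+r_j)·cross = 15.5·-24.0000 = -372.0000
edge 2: (11.5,5.5)→(13.5,6)  cross = 11.5·6 − 13.5·5.5 = -5.2500; (r_i+r_j)·cross = 25·-5.2500 = -131.2500
edge 3: (13.5,6)→(16,11.5)  cross = 13.5·11.5 − 16·6 = 59.2500; (r_i+r_j)·cross = 29.5·59.2500 = 1747.8750
edge 4: (16,11.5)→(19.5,30)  cross = 16·30 − 19.5·11.5 = 255.7500; (r_i+r_j)·cross = 35.5·255.7500 = 9079.1250
edge 5: (19.5,30)→(19.5,38.5)  cross = 19.5·38.5 − 19.5·30 = 165.7500; (r_i+r_j)·cross = 39·165.7500 = 6464.2500
edge 6: (19.5,38.5)→(6,27.5)  cross = 19.5·27.5 − 6·38.5 = 305.2500; (r_i+r_j)·cross = 25.5·305.2500 = 7783.8750
edge 7: (6,27.5)→(2.5,23.5)  cross = 6·23.5 − 2.5·27.5 = 72.2500; (r_i+r_j)·cross = 8.5·72.2500 = 614.1250
edge 8: (2.5,23.5)→(2.5,10.5)  cross = 2.5·10.5 − 2.5·23.5 = -32.5000; (r_i+r_j)·cross = 5·-32.5000 = -162.5000
Σcross = 764.5000 → A = |Σcross|/2 = 382.2500 mm²
Σ(r_i+r_j)·cross = 24815.5000 → first moment M = |Σ|/6 = 4135.9167
R_c = M/A = 4135.9167/382.2500 = 10.8199 mm
θ = 30° = 0.523599 rad
V = θ·R_c·A = 0.523599·10.8199·382.2500 = 2165.561 mm³

Volume = 2165.561 mm³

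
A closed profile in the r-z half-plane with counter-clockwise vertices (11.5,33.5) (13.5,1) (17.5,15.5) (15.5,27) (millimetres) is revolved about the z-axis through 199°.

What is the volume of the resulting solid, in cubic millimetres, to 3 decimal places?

Profile (r,z), 4 vertices: (11.5,33.5) (13.5,1) (17.5,15.5) (15.5,27)
edge 0: (11.5,33.5)→(13.5,1)  cross = 11.5·1 − 13.5·33.5 = -440.7500; (r_i+r_j)·cross = 25·-440.7500 = -11018.7500
edge 1: (13.5,1)→(17.5,15.5)  cross = 13.5·15.5 − 17.5·1 = 191.7500; (r_i+r_j)·cross = 31·191.7500 = 5944.2500
edge 2: (17.5,15.5)→(15.5,27)  cross = 17.5·27 − 15.5·15.5 = 232.2500; (r_i+r_j)·cross = 33·232.2500 = 7664.2500
edge 3: (15.5,27)→(11.5,33.5)  cross = 15.5·33.5 − 11.5·27 = 208.7500; (r_i+r_j)·cross = 27·208.7500 = 5636.2500
Σcross = 192.0000 → A = |Σcross|/2 = 96.0000 mm²
Σ(r_i+r_j)·cross = 8226.0000 → first moment M = |Σ|/6 = 1371.0000
R_c = M/A = 1371.0000/96.0000 = 14.2812 mm
θ = 199° = 3.473205 rad
V = θ·R_c·A = 3.473205·14.2812·96.0000 = 4761.764 mm³

Volume = 4761.764 mm³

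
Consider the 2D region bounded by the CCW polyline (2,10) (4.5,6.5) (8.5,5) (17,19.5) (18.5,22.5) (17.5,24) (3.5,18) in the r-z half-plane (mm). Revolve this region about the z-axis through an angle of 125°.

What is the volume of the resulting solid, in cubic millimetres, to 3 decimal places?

Volume = 3218.678 mm³

Profile (r,z), 7 vertices: (2,10) (4.5,6.5) (8.5,5) (17,19.5) (18.5,22.5) (17.5,24) (3.5,18)
edge 0: (2,10)→(4.5,6.5)  cross = 2·6.5 − 4.5·10 = -32.0000; (r_i+r_j)·cross = 6.5·-32.0000 = -208.0000
edge 1: (4.5,6.5)→(8.5,5)  cross = 4.5·5 − 8.5·6.5 = -32.7500; (r_i+r_j)·cross = 13·-32.7500 = -425.7500
edge 2: (8.5,5)→(17,19.5)  cross = 8.5·19.5 − 17·5 = 80.7500; (r_i+r_j)·cross = 25.5·80.7500 = 2059.1250
edge 3: (17,19.5)→(18.5,22.5)  cross = 17·22.5 − 18.5·19.5 = 21.7500; (r_i+r_j)·cross = 35.5·21.7500 = 772.1250
edge 4: (18.5,22.5)→(17.5,24)  cross = 18.5·24 − 17.5·22.5 = 50.2500; (r_i+r_j)·cross = 36·50.2500 = 1809.0000
edge 5: (17.5,24)→(3.5,18)  cross = 17.5·18 − 3.5·24 = 231.0000; (r_i+r_j)·cross = 21·231.0000 = 4851.0000
edge 6: (3.5,18)→(2,10)  cross = 3.5·10 − 2·18 = -1.0000; (r_i+r_j)·cross = 5.5·-1.0000 = -5.5000
Σcross = 318.0000 → A = |Σcross|/2 = 159.0000 mm²
Σ(r_i+r_j)·cross = 8852.0000 → first moment M = |Σ|/6 = 1475.3333
R_c = M/A = 1475.3333/159.0000 = 9.2788 mm
θ = 125° = 2.181662 rad
V = θ·R_c·A = 2.181662·9.2788·159.0000 = 3218.678 mm³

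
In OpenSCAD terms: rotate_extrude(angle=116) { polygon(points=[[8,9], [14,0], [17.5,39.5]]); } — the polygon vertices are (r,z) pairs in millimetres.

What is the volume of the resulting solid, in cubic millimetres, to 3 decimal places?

Volume = 3578.702 mm³

Profile (r,z), 3 vertices: (8,9) (14,0) (17.5,39.5)
edge 0: (8,9)→(14,0)  cross = 8·0 − 14·9 = -126.0000; (r_i+r_j)·cross = 22·-126.0000 = -2772.0000
edge 1: (14,0)→(17.5,39.5)  cross = 14·39.5 − 17.5·0 = 553.0000; (r_i+r_j)·cross = 31.5·553.0000 = 17419.5000
edge 2: (17.5,39.5)→(8,9)  cross = 17.5·9 − 8·39.5 = -158.5000; (r_i+r_j)·cross = 25.5·-158.5000 = -4041.7500
Σcross = 268.5000 → A = |Σcross|/2 = 134.2500 mm²
Σ(r_i+r_j)·cross = 10605.7500 → first moment M = |Σ|/6 = 1767.6250
R_c = M/A = 1767.6250/134.2500 = 13.1667 mm
θ = 116° = 2.024582 rad
V = θ·R_c·A = 2.024582·13.1667·134.2500 = 3578.702 mm³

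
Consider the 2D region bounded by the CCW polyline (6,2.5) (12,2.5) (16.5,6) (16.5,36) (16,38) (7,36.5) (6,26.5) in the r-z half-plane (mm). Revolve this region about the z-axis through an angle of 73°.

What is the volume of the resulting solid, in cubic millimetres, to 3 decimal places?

Volume = 5043.142 mm³

Profile (r,z), 7 vertices: (6,2.5) (12,2.5) (16.5,6) (16.5,36) (16,38) (7,36.5) (6,26.5)
edge 0: (6,2.5)→(12,2.5)  cross = 6·2.5 − 12·2.5 = -15.0000; (r_i+r_j)·cross = 18·-15.0000 = -270.0000
edge 1: (12,2.5)→(16.5,6)  cross = 12·6 − 16.5·2.5 = 30.7500; (r_i+r_j)·cross = 28.5·30.7500 = 876.3750
edge 2: (16.5,6)→(16.5,36)  cross = 16.5·36 − 16.5·6 = 495.0000; (r_i+r_j)·cross = 33·495.0000 = 16335.0000
edge 3: (16.5,36)→(16,38)  cross = 16.5·38 − 16·36 = 51.0000; (r_i+r_j)·cross = 32.5·51.0000 = 1657.5000
edge 4: (16,38)→(7,36.5)  cross = 16·36.5 − 7·38 = 318.0000; (r_i+r_j)·cross = 23·318.0000 = 7314.0000
edge 5: (7,36.5)→(6,26.5)  cross = 7·26.5 − 6·36.5 = -33.5000; (r_i+r_j)·cross = 13·-33.5000 = -435.5000
edge 6: (6,26.5)→(6,2.5)  cross = 6·2.5 − 6·26.5 = -144.0000; (r_i+r_j)·cross = 12·-144.0000 = -1728.0000
Σcross = 702.2500 → A = |Σcross|/2 = 351.1250 mm²
Σ(r_i+r_j)·cross = 23749.3750 → first moment M = |Σ|/6 = 3958.2292
R_c = M/A = 3958.2292/351.1250 = 11.2730 mm
θ = 73° = 1.274090 rad
V = θ·R_c·A = 1.274090·11.2730·351.1250 = 5043.142 mm³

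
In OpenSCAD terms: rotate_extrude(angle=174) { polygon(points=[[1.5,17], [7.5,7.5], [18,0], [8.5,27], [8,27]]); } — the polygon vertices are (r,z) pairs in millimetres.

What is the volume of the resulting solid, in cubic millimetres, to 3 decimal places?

Volume = 4818.632 mm³

Profile (r,z), 5 vertices: (1.5,17) (7.5,7.5) (18,0) (8.5,27) (8,27)
edge 0: (1.5,17)→(7.5,7.5)  cross = 1.5·7.5 − 7.5·17 = -116.2500; (r_i+r_j)·cross = 9·-116.2500 = -1046.2500
edge 1: (7.5,7.5)→(18,0)  cross = 7.5·0 − 18·7.5 = -135.0000; (r_i+r_j)·cross = 25.5·-135.0000 = -3442.5000
edge 2: (18,0)→(8.5,27)  cross = 18·27 − 8.5·0 = 486.0000; (r_i+r_j)·cross = 26.5·486.0000 = 12879.0000
edge 3: (8.5,27)→(8,27)  cross = 8.5·27 − 8·27 = 13.5000; (r_i+r_j)·cross = 16.5·13.5000 = 222.7500
edge 4: (8,27)→(1.5,17)  cross = 8·17 − 1.5·27 = 95.5000; (r_i+r_j)·cross = 9.5·95.5000 = 907.2500
Σcross = 343.7500 → A = |Σcross|/2 = 171.8750 mm²
Σ(r_i+r_j)·cross = 9520.2500 → first moment M = |Σ|/6 = 1586.7083
R_c = M/A = 1586.7083/171.8750 = 9.2318 mm
θ = 174° = 3.036873 rad
V = θ·R_c·A = 3.036873·9.2318·171.8750 = 4818.632 mm³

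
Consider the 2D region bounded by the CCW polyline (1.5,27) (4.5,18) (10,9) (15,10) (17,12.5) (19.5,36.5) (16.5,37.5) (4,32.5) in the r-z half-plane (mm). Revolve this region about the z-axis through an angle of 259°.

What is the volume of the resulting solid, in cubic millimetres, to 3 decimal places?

Profile (r,z), 8 vertices: (1.5,27) (4.5,18) (10,9) (15,10) (17,12.5) (19.5,36.5) (16.5,37.5) (4,32.5)
edge 0: (1.5,27)→(4.5,18)  cross = 1.5·18 − 4.5·27 = -94.5000; (r_i+r_j)·cross = 6·-94.5000 = -567.0000
edge 1: (4.5,18)→(10,9)  cross = 4.5·9 − 10·18 = -139.5000; (r_i+r_j)·cross = 14.5·-139.5000 = -2022.7500
edge 2: (10,9)→(15,10)  cross = 10·10 − 15·9 = -35.0000; (r_i+r_j)·cross = 25·-35.0000 = -875.0000
edge 3: (15,10)→(17,12.5)  cross = 15·12.5 − 17·10 = 17.5000; (r_i+r_j)·cross = 32·17.5000 = 560.0000
edge 4: (17,12.5)→(19.5,36.5)  cross = 17·36.5 − 19.5·12.5 = 376.7500; (r_i+r_j)·cross = 36.5·376.7500 = 13751.3750
edge 5: (19.5,36.5)→(16.5,37.5)  cross = 19.5·37.5 − 16.5·36.5 = 129.0000; (r_i+r_j)·cross = 36·129.0000 = 4644.0000
edge 6: (16.5,37.5)→(4,32.5)  cross = 16.5·32.5 − 4·37.5 = 386.2500; (r_i+r_j)·cross = 20.5·386.2500 = 7918.1250
edge 7: (4,32.5)→(1.5,27)  cross = 4·27 − 1.5·32.5 = 59.2500; (r_i+r_j)·cross = 5.5·59.2500 = 325.8750
Σcross = 699.7500 → A = |Σcross|/2 = 349.8750 mm²
Σ(r_i+r_j)·cross = 23734.6250 → first moment M = |Σ|/6 = 3955.7708
R_c = M/A = 3955.7708/349.8750 = 11.3062 mm
θ = 259° = 4.520403 rad
V = θ·R_c·A = 4.520403·11.3062·349.8750 = 17881.677 mm³

Volume = 17881.677 mm³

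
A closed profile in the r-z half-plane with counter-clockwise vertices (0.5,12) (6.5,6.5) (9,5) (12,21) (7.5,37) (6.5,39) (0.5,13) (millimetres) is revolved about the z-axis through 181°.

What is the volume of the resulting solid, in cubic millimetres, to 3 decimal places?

Volume = 4502.693 mm³

Profile (r,z), 7 vertices: (0.5,12) (6.5,6.5) (9,5) (12,21) (7.5,37) (6.5,39) (0.5,13)
edge 0: (0.5,12)→(6.5,6.5)  cross = 0.5·6.5 − 6.5·12 = -74.7500; (r_i+r_j)·cross = 7·-74.7500 = -523.2500
edge 1: (6.5,6.5)→(9,5)  cross = 6.5·5 − 9·6.5 = -26.0000; (r_i+r_j)·cross = 15.5·-26.0000 = -403.0000
edge 2: (9,5)→(12,21)  cross = 9·21 − 12·5 = 129.0000; (r_i+r_j)·cross = 21·129.0000 = 2709.0000
edge 3: (12,21)→(7.5,37)  cross = 12·37 − 7.5·21 = 286.5000; (r_i+r_j)·cross = 19.5·286.5000 = 5586.7500
edge 4: (7.5,37)→(6.5,39)  cross = 7.5·39 − 6.5·37 = 52.0000; (r_i+r_j)·cross = 14·52.0000 = 728.0000
edge 5: (6.5,39)→(0.5,13)  cross = 6.5·13 − 0.5·39 = 65.0000; (r_i+r_j)·cross = 7·65.0000 = 455.0000
edge 6: (0.5,13)→(0.5,12)  cross = 0.5·12 − 0.5·13 = -0.5000; (r_i+r_j)·cross = 1·-0.5000 = -0.5000
Σcross = 431.2500 → A = |Σcross|/2 = 215.6250 mm²
Σ(r_i+r_j)·cross = 8552.0000 → first moment M = |Σ|/6 = 1425.3333
R_c = M/A = 1425.3333/215.6250 = 6.6102 mm
θ = 181° = 3.159046 rad
V = θ·R_c·A = 3.159046·6.6102·215.6250 = 4502.693 mm³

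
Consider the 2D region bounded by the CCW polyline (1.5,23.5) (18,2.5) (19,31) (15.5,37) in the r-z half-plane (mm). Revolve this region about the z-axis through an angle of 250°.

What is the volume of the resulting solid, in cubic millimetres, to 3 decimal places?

Volume = 17190.130 mm³

Profile (r,z), 4 vertices: (1.5,23.5) (18,2.5) (19,31) (15.5,37)
edge 0: (1.5,23.5)→(18,2.5)  cross = 1.5·2.5 − 18·23.5 = -419.2500; (r_i+r_j)·cross = 19.5·-419.2500 = -8175.3750
edge 1: (18,2.5)→(19,31)  cross = 18·31 − 19·2.5 = 510.5000; (r_i+r_j)·cross = 37·510.5000 = 18888.5000
edge 2: (19,31)→(15.5,37)  cross = 19·37 − 15.5·31 = 222.5000; (r_i+r_j)·cross = 34.5·222.5000 = 7676.2500
edge 3: (15.5,37)→(1.5,23.5)  cross = 15.5·23.5 − 1.5·37 = 308.7500; (r_i+r_j)·cross = 17·308.7500 = 5248.7500
Σcross = 622.5000 → A = |Σcross|/2 = 311.2500 mm²
Σ(r_i+r_j)·cross = 23638.1250 → first moment M = |Σ|/6 = 3939.6875
R_c = M/A = 3939.6875/311.2500 = 12.6576 mm
θ = 250° = 4.363323 rad
V = θ·R_c·A = 4.363323·12.6576·311.2500 = 17190.130 mm³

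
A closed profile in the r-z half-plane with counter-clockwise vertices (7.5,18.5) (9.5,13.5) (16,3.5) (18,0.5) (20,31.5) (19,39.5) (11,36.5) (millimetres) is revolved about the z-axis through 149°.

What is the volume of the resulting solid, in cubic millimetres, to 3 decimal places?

Volume = 11836.035 mm³

Profile (r,z), 7 vertices: (7.5,18.5) (9.5,13.5) (16,3.5) (18,0.5) (20,31.5) (19,39.5) (11,36.5)
edge 0: (7.5,18.5)→(9.5,13.5)  cross = 7.5·13.5 − 9.5·18.5 = -74.5000; (r_i+r_j)·cross = 17·-74.5000 = -1266.5000
edge 1: (9.5,13.5)→(16,3.5)  cross = 9.5·3.5 − 16·13.5 = -182.7500; (r_i+r_j)·cross = 25.5·-182.7500 = -4660.1250
edge 2: (16,3.5)→(18,0.5)  cross = 16·0.5 − 18·3.5 = -55.0000; (r_i+r_j)·cross = 34·-55.0000 = -1870.0000
edge 3: (18,0.5)→(20,31.5)  cross = 18·31.5 − 20·0.5 = 557.0000; (r_i+r_j)·cross = 38·557.0000 = 21166.0000
edge 4: (20,31.5)→(19,39.5)  cross = 20·39.5 − 19·31.5 = 191.5000; (r_i+r_j)·cross = 39·191.5000 = 7468.5000
edge 5: (19,39.5)→(11,36.5)  cross = 19·36.5 − 11·39.5 = 259.0000; (r_i+r_j)·cross = 30·259.0000 = 7770.0000
edge 6: (11,36.5)→(7.5,18.5)  cross = 11·18.5 − 7.5·36.5 = -70.2500; (r_i+r_j)·cross = 18.5·-70.2500 = -1299.6250
Σcross = 625.0000 → A = |Σcross|/2 = 312.5000 mm²
Σ(r_i+r_j)·cross = 27308.2500 → first moment M = |Σ|/6 = 4551.3750
R_c = M/A = 4551.3750/312.5000 = 14.5644 mm
θ = 149° = 2.600541 rad
V = θ·R_c·A = 2.600541·14.5644·312.5000 = 11836.035 mm³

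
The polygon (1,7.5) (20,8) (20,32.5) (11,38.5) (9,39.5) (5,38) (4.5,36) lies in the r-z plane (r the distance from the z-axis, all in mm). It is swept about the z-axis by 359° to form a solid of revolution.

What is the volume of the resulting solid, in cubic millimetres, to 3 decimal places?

Volume = 34734.738 mm³

Profile (r,z), 7 vertices: (1,7.5) (20,8) (20,32.5) (11,38.5) (9,39.5) (5,38) (4.5,36)
edge 0: (1,7.5)→(20,8)  cross = 1·8 − 20·7.5 = -142.0000; (r_i+r_j)·cross = 21·-142.0000 = -2982.0000
edge 1: (20,8)→(20,32.5)  cross = 20·32.5 − 20·8 = 490.0000; (r_i+r_j)·cross = 40·490.0000 = 19600.0000
edge 2: (20,32.5)→(11,38.5)  cross = 20·38.5 − 11·32.5 = 412.5000; (r_i+r_j)·cross = 31·412.5000 = 12787.5000
edge 3: (11,38.5)→(9,39.5)  cross = 11·39.5 − 9·38.5 = 88.0000; (r_i+r_j)·cross = 20·88.0000 = 1760.0000
edge 4: (9,39.5)→(5,38)  cross = 9·38 − 5·39.5 = 144.5000; (r_i+r_j)·cross = 14·144.5000 = 2023.0000
edge 5: (5,38)→(4.5,36)  cross = 5·36 − 4.5·38 = 9.0000; (r_i+r_j)·cross = 9.5·9.0000 = 85.5000
edge 6: (4.5,36)→(1,7.5)  cross = 4.5·7.5 − 1·36 = -2.2500; (r_i+r_j)·cross = 5.5·-2.2500 = -12.3750
Σcross = 999.7500 → A = |Σcross|/2 = 499.8750 mm²
Σ(r_i+r_j)·cross = 33261.6250 → first moment M = |Σ|/6 = 5543.6042
R_c = M/A = 5543.6042/499.8750 = 11.0900 mm
θ = 359° = 6.265732 rad
V = θ·R_c·A = 6.265732·11.0900·499.8750 = 34734.738 mm³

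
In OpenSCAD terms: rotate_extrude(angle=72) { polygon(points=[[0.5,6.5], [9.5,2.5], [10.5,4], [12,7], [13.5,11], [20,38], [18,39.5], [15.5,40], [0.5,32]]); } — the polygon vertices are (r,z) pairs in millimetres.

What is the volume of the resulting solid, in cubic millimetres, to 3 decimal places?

Profile (r,z), 9 vertices: (0.5,6.5) (9.5,2.5) (10.5,4) (12,7) (13.5,11) (20,38) (18,39.5) (15.5,40) (0.5,32)
edge 0: (0.5,6.5)→(9.5,2.5)  cross = 0.5·2.5 − 9.5·6.5 = -60.5000; (r_i+r_j)·cross = 10·-60.5000 = -605.0000
edge 1: (9.5,2.5)→(10.5,4)  cross = 9.5·4 − 10.5·2.5 = 11.7500; (r_i+r_j)·cross = 20·11.7500 = 235.0000
edge 2: (10.5,4)→(12,7)  cross = 10.5·7 − 12·4 = 25.5000; (r_i+r_j)·cross = 22.5·25.5000 = 573.7500
edge 3: (12,7)→(13.5,11)  cross = 12·11 − 13.5·7 = 37.5000; (r_i+r_j)·cross = 25.5·37.5000 = 956.2500
edge 4: (13.5,11)→(20,38)  cross = 13.5·38 − 20·11 = 293.0000; (r_i+r_j)·cross = 33.5·293.0000 = 9815.5000
edge 5: (20,38)→(18,39.5)  cross = 20·39.5 − 18·38 = 106.0000; (r_i+r_j)·cross = 38·106.0000 = 4028.0000
edge 6: (18,39.5)→(15.5,40)  cross = 18·40 − 15.5·39.5 = 107.7500; (r_i+r_j)·cross = 33.5·107.7500 = 3609.6250
edge 7: (15.5,40)→(0.5,32)  cross = 15.5·32 − 0.5·40 = 476.0000; (r_i+r_j)·cross = 16·476.0000 = 7616.0000
edge 8: (0.5,32)→(0.5,6.5)  cross = 0.5·6.5 − 0.5·32 = -12.7500; (r_i+r_j)·cross = 1·-12.7500 = -12.7500
Σcross = 984.2500 → A = |Σcross|/2 = 492.1250 mm²
Σ(r_i+r_j)·cross = 26216.3750 → first moment M = |Σ|/6 = 4369.3958
R_c = M/A = 4369.3958/492.1250 = 8.8786 mm
θ = 72° = 1.256637 rad
V = θ·R_c·A = 1.256637·8.8786·492.1250 = 5490.745 mm³

Volume = 5490.745 mm³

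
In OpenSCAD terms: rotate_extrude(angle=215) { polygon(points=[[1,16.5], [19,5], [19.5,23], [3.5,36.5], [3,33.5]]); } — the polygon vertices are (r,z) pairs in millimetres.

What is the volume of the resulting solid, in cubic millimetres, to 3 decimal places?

Volume = 13467.493 mm³

Profile (r,z), 5 vertices: (1,16.5) (19,5) (19.5,23) (3.5,36.5) (3,33.5)
edge 0: (1,16.5)→(19,5)  cross = 1·5 − 19·16.5 = -308.5000; (r_i+r_j)·cross = 20·-308.5000 = -6170.0000
edge 1: (19,5)→(19.5,23)  cross = 19·23 − 19.5·5 = 339.5000; (r_i+r_j)·cross = 38.5·339.5000 = 13070.7500
edge 2: (19.5,23)→(3.5,36.5)  cross = 19.5·36.5 − 3.5·23 = 631.2500; (r_i+r_j)·cross = 23·631.2500 = 14518.7500
edge 3: (3.5,36.5)→(3,33.5)  cross = 3.5·33.5 − 3·36.5 = 7.7500; (r_i+r_j)·cross = 6.5·7.7500 = 50.3750
edge 4: (3,33.5)→(1,16.5)  cross = 3·16.5 − 1·33.5 = 16.0000; (r_i+r_j)·cross = 4·16.0000 = 64.0000
Σcross = 686.0000 → A = |Σcross|/2 = 343.0000 mm²
Σ(r_i+r_j)·cross = 21533.8750 → first moment M = |Σ|/6 = 3588.9792
R_c = M/A = 3588.9792/343.0000 = 10.4635 mm
θ = 215° = 3.752458 rad
V = θ·R_c·A = 3.752458·10.4635·343.0000 = 13467.493 mm³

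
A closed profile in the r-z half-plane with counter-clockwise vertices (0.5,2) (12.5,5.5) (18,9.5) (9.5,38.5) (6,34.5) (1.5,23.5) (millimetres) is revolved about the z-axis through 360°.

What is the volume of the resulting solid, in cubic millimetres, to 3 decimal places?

Profile (r,z), 6 vertices: (0.5,2) (12.5,5.5) (18,9.5) (9.5,38.5) (6,34.5) (1.5,23.5)
edge 0: (0.5,2)→(12.5,5.5)  cross = 0.5·5.5 − 12.5·2 = -22.2500; (r_i+r_j)·cross = 13·-22.2500 = -289.2500
edge 1: (12.5,5.5)→(18,9.5)  cross = 12.5·9.5 − 18·5.5 = 19.7500; (r_i+r_j)·cross = 30.5·19.7500 = 602.3750
edge 2: (18,9.5)→(9.5,38.5)  cross = 18·38.5 − 9.5·9.5 = 602.7500; (r_i+r_j)·cross = 27.5·602.7500 = 16575.6250
edge 3: (9.5,38.5)→(6,34.5)  cross = 9.5·34.5 − 6·38.5 = 96.7500; (r_i+r_j)·cross = 15.5·96.7500 = 1499.6250
edge 4: (6,34.5)→(1.5,23.5)  cross = 6·23.5 − 1.5·34.5 = 89.2500; (r_i+r_j)·cross = 7.5·89.2500 = 669.3750
edge 5: (1.5,23.5)→(0.5,2)  cross = 1.5·2 − 0.5·23.5 = -8.7500; (r_i+r_j)·cross = 2·-8.7500 = -17.5000
Σcross = 777.5000 → A = |Σcross|/2 = 388.7500 mm²
Σ(r_i+r_j)·cross = 19040.2500 → first moment M = |Σ|/6 = 3173.3750
R_c = M/A = 3173.3750/388.7500 = 8.1630 mm
θ = 360° = 6.283185 rad
V = θ·R_c·A = 6.283185·8.1630·388.7500 = 19938.903 mm³

Volume = 19938.903 mm³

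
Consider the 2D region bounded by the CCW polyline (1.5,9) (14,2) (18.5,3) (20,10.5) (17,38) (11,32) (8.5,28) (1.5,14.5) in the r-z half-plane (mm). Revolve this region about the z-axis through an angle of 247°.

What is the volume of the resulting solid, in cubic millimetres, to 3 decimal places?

Volume = 21524.550 mm³

Profile (r,z), 8 vertices: (1.5,9) (14,2) (18.5,3) (20,10.5) (17,38) (11,32) (8.5,28) (1.5,14.5)
edge 0: (1.5,9)→(14,2)  cross = 1.5·2 − 14·9 = -123.0000; (r_i+r_j)·cross = 15.5·-123.0000 = -1906.5000
edge 1: (14,2)→(18.5,3)  cross = 14·3 − 18.5·2 = 5.0000; (r_i+r_j)·cross = 32.5·5.0000 = 162.5000
edge 2: (18.5,3)→(20,10.5)  cross = 18.5·10.5 − 20·3 = 134.2500; (r_i+r_j)·cross = 38.5·134.2500 = 5168.6250
edge 3: (20,10.5)→(17,38)  cross = 20·38 − 17·10.5 = 581.5000; (r_i+r_j)·cross = 37·581.5000 = 21515.5000
edge 4: (17,38)→(11,32)  cross = 17·32 − 11·38 = 126.0000; (r_i+r_j)·cross = 28·126.0000 = 3528.0000
edge 5: (11,32)→(8.5,28)  cross = 11·28 − 8.5·32 = 36.0000; (r_i+r_j)·cross = 19.5·36.0000 = 702.0000
edge 6: (8.5,28)→(1.5,14.5)  cross = 8.5·14.5 − 1.5·28 = 81.2500; (r_i+r_j)·cross = 10·81.2500 = 812.5000
edge 7: (1.5,14.5)→(1.5,9)  cross = 1.5·9 − 1.5·14.5 = -8.2500; (r_i+r_j)·cross = 3·-8.2500 = -24.7500
Σcross = 832.7500 → A = |Σcross|/2 = 416.3750 mm²
Σ(r_i+r_j)·cross = 29957.8750 → first moment M = |Σ|/6 = 4992.9792
R_c = M/A = 4992.9792/416.3750 = 11.9915 mm
θ = 247° = 4.310963 rad
V = θ·R_c·A = 4.310963·11.9915·416.3750 = 21524.550 mm³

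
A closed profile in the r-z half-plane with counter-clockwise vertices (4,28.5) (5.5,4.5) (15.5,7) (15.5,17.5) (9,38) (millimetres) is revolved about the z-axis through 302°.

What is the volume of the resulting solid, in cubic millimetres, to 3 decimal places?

Profile (r,z), 5 vertices: (4,28.5) (5.5,4.5) (15.5,7) (15.5,17.5) (9,38)
edge 0: (4,28.5)→(5.5,4.5)  cross = 4·4.5 − 5.5·28.5 = -138.7500; (r_i+r_j)·cross = 9.5·-138.7500 = -1318.1250
edge 1: (5.5,4.5)→(15.5,7)  cross = 5.5·7 − 15.5·4.5 = -31.2500; (r_i+r_j)·cross = 21·-31.2500 = -656.2500
edge 2: (15.5,7)→(15.5,17.5)  cross = 15.5·17.5 − 15.5·7 = 162.7500; (r_i+r_j)·cross = 31·162.7500 = 5045.2500
edge 3: (15.5,17.5)→(9,38)  cross = 15.5·38 − 9·17.5 = 431.5000; (r_i+r_j)·cross = 24.5·431.5000 = 10571.7500
edge 4: (9,38)→(4,28.5)  cross = 9·28.5 − 4·38 = 104.5000; (r_i+r_j)·cross = 13·104.5000 = 1358.5000
Σcross = 528.7500 → A = |Σcross|/2 = 264.3750 mm²
Σ(r_i+r_j)·cross = 15001.1250 → first moment M = |Σ|/6 = 2500.1875
R_c = M/A = 2500.1875/264.3750 = 9.4570 mm
θ = 302° = 5.270894 rad
V = θ·R_c·A = 5.270894·9.4570·264.3750 = 13178.224 mm³

Volume = 13178.224 mm³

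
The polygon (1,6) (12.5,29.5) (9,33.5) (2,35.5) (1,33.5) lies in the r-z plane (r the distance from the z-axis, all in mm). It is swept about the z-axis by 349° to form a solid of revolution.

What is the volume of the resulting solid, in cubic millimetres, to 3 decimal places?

Profile (r,z), 5 vertices: (1,6) (12.5,29.5) (9,33.5) (2,35.5) (1,33.5)
edge 0: (1,6)→(12.5,29.5)  cross = 1·29.5 − 12.5·6 = -45.5000; (r_i+r_j)·cross = 13.5·-45.5000 = -614.2500
edge 1: (12.5,29.5)→(9,33.5)  cross = 12.5·33.5 − 9·29.5 = 153.2500; (r_i+r_j)·cross = 21.5·153.2500 = 3294.8750
edge 2: (9,33.5)→(2,35.5)  cross = 9·35.5 − 2·33.5 = 252.5000; (r_i+r_j)·cross = 11·252.5000 = 2777.5000
edge 3: (2,35.5)→(1,33.5)  cross = 2·33.5 − 1·35.5 = 31.5000; (r_i+r_j)·cross = 3·31.5000 = 94.5000
edge 4: (1,33.5)→(1,6)  cross = 1·6 − 1·33.5 = -27.5000; (r_i+r_j)·cross = 2·-27.5000 = -55.0000
Σcross = 364.2500 → A = |Σcross|/2 = 182.1250 mm²
Σ(r_i+r_j)·cross = 5497.6250 → first moment M = |Σ|/6 = 916.2708
R_c = M/A = 916.2708/182.1250 = 5.0310 mm
θ = 349° = 6.091199 rad
V = θ·R_c·A = 6.091199·5.0310·182.1250 = 5581.188 mm³

Volume = 5581.188 mm³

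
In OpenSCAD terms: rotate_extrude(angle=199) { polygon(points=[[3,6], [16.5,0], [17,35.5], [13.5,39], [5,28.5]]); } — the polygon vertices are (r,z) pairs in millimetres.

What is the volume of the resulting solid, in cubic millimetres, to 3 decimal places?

Volume = 15260.612 mm³

Profile (r,z), 5 vertices: (3,6) (16.5,0) (17,35.5) (13.5,39) (5,28.5)
edge 0: (3,6)→(16.5,0)  cross = 3·0 − 16.5·6 = -99.0000; (r_i+r_j)·cross = 19.5·-99.0000 = -1930.5000
edge 1: (16.5,0)→(17,35.5)  cross = 16.5·35.5 − 17·0 = 585.7500; (r_i+r_j)·cross = 33.5·585.7500 = 19622.6250
edge 2: (17,35.5)→(13.5,39)  cross = 17·39 − 13.5·35.5 = 183.7500; (r_i+r_j)·cross = 30.5·183.7500 = 5604.3750
edge 3: (13.5,39)→(5,28.5)  cross = 13.5·28.5 − 5·39 = 189.7500; (r_i+r_j)·cross = 18.5·189.7500 = 3510.3750
edge 4: (5,28.5)→(3,6)  cross = 5·6 − 3·28.5 = -55.5000; (r_i+r_j)·cross = 8·-55.5000 = -444.0000
Σcross = 804.7500 → A = |Σcross|/2 = 402.3750 mm²
Σ(r_i+r_j)·cross = 26362.8750 → first moment M = |Σ|/6 = 4393.8125
R_c = M/A = 4393.8125/402.3750 = 10.9197 mm
θ = 199° = 3.473205 rad
V = θ·R_c·A = 3.473205·10.9197·402.3750 = 15260.612 mm³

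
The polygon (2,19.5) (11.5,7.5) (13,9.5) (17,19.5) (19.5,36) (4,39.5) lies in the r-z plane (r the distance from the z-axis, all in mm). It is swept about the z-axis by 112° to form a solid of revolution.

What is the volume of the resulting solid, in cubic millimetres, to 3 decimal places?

Profile (r,z), 6 vertices: (2,19.5) (11.5,7.5) (13,9.5) (17,19.5) (19.5,36) (4,39.5)
edge 0: (2,19.5)→(11.5,7.5)  cross = 2·7.5 − 11.5·19.5 = -209.2500; (r_i+r_j)·cross = 13.5·-209.2500 = -2824.8750
edge 1: (11.5,7.5)→(13,9.5)  cross = 11.5·9.5 − 13·7.5 = 11.7500; (r_i+r_j)·cross = 24.5·11.7500 = 287.8750
edge 2: (13,9.5)→(17,19.5)  cross = 13·19.5 − 17·9.5 = 92.0000; (r_i+r_j)·cross = 30·92.0000 = 2760.0000
edge 3: (17,19.5)→(19.5,36)  cross = 17·36 − 19.5·19.5 = 231.7500; (r_i+r_j)·cross = 36.5·231.7500 = 8458.8750
edge 4: (19.5,36)→(4,39.5)  cross = 19.5·39.5 − 4·36 = 626.2500; (r_i+r_j)·cross = 23.5·626.2500 = 14716.8750
edge 5: (4,39.5)→(2,19.5)  cross = 4·19.5 − 2·39.5 = -1.0000; (r_i+r_j)·cross = 6·-1.0000 = -6.0000
Σcross = 751.5000 → A = |Σcross|/2 = 375.7500 mm²
Σ(r_i+r_j)·cross = 23392.7500 → first moment M = |Σ|/6 = 3898.7917
R_c = M/A = 3898.7917/375.7500 = 10.3760 mm
θ = 112° = 1.954769 rad
V = θ·R_c·A = 1.954769·10.3760·375.7500 = 7621.236 mm³

Volume = 7621.236 mm³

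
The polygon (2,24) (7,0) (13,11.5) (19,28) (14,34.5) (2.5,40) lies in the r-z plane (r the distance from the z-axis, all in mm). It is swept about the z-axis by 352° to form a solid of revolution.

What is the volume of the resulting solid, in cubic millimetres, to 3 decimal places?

Profile (r,z), 6 vertices: (2,24) (7,0) (13,11.5) (19,28) (14,34.5) (2.5,40)
edge 0: (2,24)→(7,0)  cross = 2·0 − 7·24 = -168.0000; (r_i+r_j)·cross = 9·-168.0000 = -1512.0000
edge 1: (7,0)→(13,11.5)  cross = 7·11.5 − 13·0 = 80.5000; (r_i+r_j)·cross = 20·80.5000 = 1610.0000
edge 2: (13,11.5)→(19,28)  cross = 13·28 − 19·11.5 = 145.5000; (r_i+r_j)·cross = 32·145.5000 = 4656.0000
edge 3: (19,28)→(14,34.5)  cross = 19·34.5 − 14·28 = 263.5000; (r_i+r_j)·cross = 33·263.5000 = 8695.5000
edge 4: (14,34.5)→(2.5,40)  cross = 14·40 − 2.5·34.5 = 473.7500; (r_i+r_j)·cross = 16.5·473.7500 = 7816.8750
edge 5: (2.5,40)→(2,24)  cross = 2.5·24 − 2·40 = -20.0000; (r_i+r_j)·cross = 4.5·-20.0000 = -90.0000
Σcross = 775.2500 → A = |Σcross|/2 = 387.6250 mm²
Σ(r_i+r_j)·cross = 21176.3750 → first moment M = |Σ|/6 = 3529.3958
R_c = M/A = 3529.3958/387.6250 = 9.1052 mm
θ = 352° = 6.143559 rad
V = θ·R_c·A = 6.143559·9.1052·387.6250 = 21683.051 mm³

Volume = 21683.051 mm³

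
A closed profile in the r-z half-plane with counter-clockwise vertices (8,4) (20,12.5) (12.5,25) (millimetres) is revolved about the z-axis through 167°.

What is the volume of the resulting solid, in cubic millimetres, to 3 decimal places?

Profile (r,z), 3 vertices: (8,4) (20,12.5) (12.5,25)
edge 0: (8,4)→(20,12.5)  cross = 8·12.5 − 20·4 = 20.0000; (r_i+r_j)·cross = 28·20.0000 = 560.0000
edge 1: (20,12.5)→(12.5,25)  cross = 20·25 − 12.5·12.5 = 343.7500; (r_i+r_j)·cross = 32.5·343.7500 = 11171.8750
edge 2: (12.5,25)→(8,4)  cross = 12.5·4 − 8·25 = -150.0000; (r_i+r_j)·cross = 20.5·-150.0000 = -3075.0000
Σcross = 213.7500 → A = |Σcross|/2 = 106.8750 mm²
Σ(r_i+r_j)·cross = 8656.8750 → first moment M = |Σ|/6 = 1442.8125
R_c = M/A = 1442.8125/106.8750 = 13.5000 mm
θ = 167° = 2.914700 rad
V = θ·R_c·A = 2.914700·13.5000·106.8750 = 4205.365 mm³

Volume = 4205.365 mm³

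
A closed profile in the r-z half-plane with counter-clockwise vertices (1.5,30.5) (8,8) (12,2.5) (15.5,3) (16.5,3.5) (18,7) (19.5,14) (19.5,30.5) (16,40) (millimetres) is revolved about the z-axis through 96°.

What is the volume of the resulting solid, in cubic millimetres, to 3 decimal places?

Profile (r,z), 9 vertices: (1.5,30.5) (8,8) (12,2.5) (15.5,3) (16.5,3.5) (18,7) (19.5,14) (19.5,30.5) (16,40)
edge 0: (1.5,30.5)→(8,8)  cross = 1.5·8 − 8·30.5 = -232.0000; (r_i+r_j)·cross = 9.5·-232.0000 = -2204.0000
edge 1: (8,8)→(12,2.5)  cross = 8·2.5 − 12·8 = -76.0000; (r_i+r_j)·cross = 20·-76.0000 = -1520.0000
edge 2: (12,2.5)→(15.5,3)  cross = 12·3 − 15.5·2.5 = -2.7500; (r_i+r_j)·cross = 27.5·-2.7500 = -75.6250
edge 3: (15.5,3)→(16.5,3.5)  cross = 15.5·3.5 − 16.5·3 = 4.7500; (r_i+r_j)·cross = 32·4.7500 = 152.0000
edge 4: (16.5,3.5)→(18,7)  cross = 16.5·7 − 18·3.5 = 52.5000; (r_i+r_j)·cross = 34.5·52.5000 = 1811.2500
edge 5: (18,7)→(19.5,14)  cross = 18·14 − 19.5·7 = 115.5000; (r_i+r_j)·cross = 37.5·115.5000 = 4331.2500
edge 6: (19.5,14)→(19.5,30.5)  cross = 19.5·30.5 − 19.5·14 = 321.7500; (r_i+r_j)·cross = 39·321.7500 = 12548.2500
edge 7: (19.5,30.5)→(16,40)  cross = 19.5·40 − 16·30.5 = 292.0000; (r_i+r_j)·cross = 35.5·292.0000 = 10366.0000
edge 8: (16,40)→(1.5,30.5)  cross = 16·30.5 − 1.5·40 = 428.0000; (r_i+r_j)·cross = 17.5·428.0000 = 7490.0000
Σcross = 903.7500 → A = |Σcross|/2 = 451.8750 mm²
Σ(r_i+r_j)·cross = 32899.1250 → first moment M = |Σ|/6 = 5483.1875
R_c = M/A = 5483.1875/451.8750 = 12.1343 mm
θ = 96° = 1.675516 rad
V = θ·R_c·A = 1.675516·12.1343·451.8750 = 9187.169 mm³

Volume = 9187.169 mm³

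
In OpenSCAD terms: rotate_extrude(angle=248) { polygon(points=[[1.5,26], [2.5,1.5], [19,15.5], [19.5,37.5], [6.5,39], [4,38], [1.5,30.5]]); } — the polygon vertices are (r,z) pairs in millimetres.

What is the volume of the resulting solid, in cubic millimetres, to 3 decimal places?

Profile (r,z), 7 vertices: (1.5,26) (2.5,1.5) (19,15.5) (19.5,37.5) (6.5,39) (4,38) (1.5,30.5)
edge 0: (1.5,26)→(2.5,1.5)  cross = 1.5·1.5 − 2.5·26 = -62.7500; (r_i+r_j)·cross = 4·-62.7500 = -251.0000
edge 1: (2.5,1.5)→(19,15.5)  cross = 2.5·15.5 − 19·1.5 = 10.2500; (r_i+r_j)·cross = 21.5·10.2500 = 220.3750
edge 2: (19,15.5)→(19.5,37.5)  cross = 19·37.5 − 19.5·15.5 = 410.2500; (r_i+r_j)·cross = 38.5·410.2500 = 15794.6250
edge 3: (19.5,37.5)→(6.5,39)  cross = 19.5·39 − 6.5·37.5 = 516.7500; (r_i+r_j)·cross = 26·516.7500 = 13435.5000
edge 4: (6.5,39)→(4,38)  cross = 6.5·38 − 4·39 = 91.0000; (r_i+r_j)·cross = 10.5·91.0000 = 955.5000
edge 5: (4,38)→(1.5,30.5)  cross = 4·30.5 − 1.5·38 = 65.0000; (r_i+r_j)·cross = 5.5·65.0000 = 357.5000
edge 6: (1.5,30.5)→(1.5,26)  cross = 1.5·26 − 1.5·30.5 = -6.7500; (r_i+r_j)·cross = 3·-6.7500 = -20.2500
Σcross = 1023.7500 → A = |Σcross|/2 = 511.8750 mm²
Σ(r_i+r_j)·cross = 30492.2500 → first moment M = |Σ|/6 = 5082.0417
R_c = M/A = 5082.0417/511.8750 = 9.9283 mm
θ = 248° = 4.328417 rad
V = θ·R_c·A = 4.328417·9.9283·511.8750 = 21997.193 mm³

Volume = 21997.193 mm³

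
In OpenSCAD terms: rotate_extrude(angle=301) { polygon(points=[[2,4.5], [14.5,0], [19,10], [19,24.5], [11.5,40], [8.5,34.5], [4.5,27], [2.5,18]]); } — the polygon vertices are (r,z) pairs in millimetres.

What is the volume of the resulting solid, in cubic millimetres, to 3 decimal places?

Volume = 27072.623 mm³

Profile (r,z), 8 vertices: (2,4.5) (14.5,0) (19,10) (19,24.5) (11.5,40) (8.5,34.5) (4.5,27) (2.5,18)
edge 0: (2,4.5)→(14.5,0)  cross = 2·0 − 14.5·4.5 = -65.2500; (r_i+r_j)·cross = 16.5·-65.2500 = -1076.6250
edge 1: (14.5,0)→(19,10)  cross = 14.5·10 − 19·0 = 145.0000; (r_i+r_j)·cross = 33.5·145.0000 = 4857.5000
edge 2: (19,10)→(19,24.5)  cross = 19·24.5 − 19·10 = 275.5000; (r_i+r_j)·cross = 38·275.5000 = 10469.0000
edge 3: (19,24.5)→(11.5,40)  cross = 19·40 − 11.5·24.5 = 478.2500; (r_i+r_j)·cross = 30.5·478.2500 = 14586.6250
edge 4: (11.5,40)→(8.5,34.5)  cross = 11.5·34.5 − 8.5·40 = 56.7500; (r_i+r_j)·cross = 20·56.7500 = 1135.0000
edge 5: (8.5,34.5)→(4.5,27)  cross = 8.5·27 − 4.5·34.5 = 74.2500; (r_i+r_j)·cross = 13·74.2500 = 965.2500
edge 6: (4.5,27)→(2.5,18)  cross = 4.5·18 − 2.5·27 = 13.5000; (r_i+r_j)·cross = 7·13.5000 = 94.5000
edge 7: (2.5,18)→(2,4.5)  cross = 2.5·4.5 − 2·18 = -24.7500; (r_i+r_j)·cross = 4.5·-24.7500 = -111.3750
Σcross = 953.2500 → A = |Σcross|/2 = 476.6250 mm²
Σ(r_i+r_j)·cross = 30919.8750 → first moment M = |Σ|/6 = 5153.3125
R_c = M/A = 5153.3125/476.6250 = 10.8121 mm
θ = 301° = 5.253441 rad
V = θ·R_c·A = 5.253441·10.8121·476.6250 = 27072.623 mm³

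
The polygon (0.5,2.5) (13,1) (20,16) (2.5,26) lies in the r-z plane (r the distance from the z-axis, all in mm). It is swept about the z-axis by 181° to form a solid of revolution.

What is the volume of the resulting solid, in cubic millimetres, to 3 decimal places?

Volume = 8714.623 mm³

Profile (r,z), 4 vertices: (0.5,2.5) (13,1) (20,16) (2.5,26)
edge 0: (0.5,2.5)→(13,1)  cross = 0.5·1 − 13·2.5 = -32.0000; (r_i+r_j)·cross = 13.5·-32.0000 = -432.0000
edge 1: (13,1)→(20,16)  cross = 13·16 − 20·1 = 188.0000; (r_i+r_j)·cross = 33·188.0000 = 6204.0000
edge 2: (20,16)→(2.5,26)  cross = 20·26 − 2.5·16 = 480.0000; (r_i+r_j)·cross = 22.5·480.0000 = 10800.0000
edge 3: (2.5,26)→(0.5,2.5)  cross = 2.5·2.5 − 0.5·26 = -6.7500; (r_i+r_j)·cross = 3·-6.7500 = -20.2500
Σcross = 629.2500 → A = |Σcross|/2 = 314.6250 mm²
Σ(r_i+r_j)·cross = 16551.7500 → first moment M = |Σ|/6 = 2758.6250
R_c = M/A = 2758.6250/314.6250 = 8.7680 mm
θ = 181° = 3.159046 rad
V = θ·R_c·A = 3.159046·8.7680·314.6250 = 8714.623 mm³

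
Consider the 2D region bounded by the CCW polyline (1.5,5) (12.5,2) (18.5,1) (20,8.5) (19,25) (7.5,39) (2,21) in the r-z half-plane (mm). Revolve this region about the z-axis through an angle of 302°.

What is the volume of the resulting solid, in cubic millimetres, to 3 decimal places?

Volume = 28323.041 mm³

Profile (r,z), 7 vertices: (1.5,5) (12.5,2) (18.5,1) (20,8.5) (19,25) (7.5,39) (2,21)
edge 0: (1.5,5)→(12.5,2)  cross = 1.5·2 − 12.5·5 = -59.5000; (r_i+r_j)·cross = 14·-59.5000 = -833.0000
edge 1: (12.5,2)→(18.5,1)  cross = 12.5·1 − 18.5·2 = -24.5000; (r_i+r_j)·cross = 31·-24.5000 = -759.5000
edge 2: (18.5,1)→(20,8.5)  cross = 18.5·8.5 − 20·1 = 137.2500; (r_i+r_j)·cross = 38.5·137.2500 = 5284.1250
edge 3: (20,8.5)→(19,25)  cross = 20·25 − 19·8.5 = 338.5000; (r_i+r_j)·cross = 39·338.5000 = 13201.5000
edge 4: (19,25)→(7.5,39)  cross = 19·39 − 7.5·25 = 553.5000; (r_i+r_j)·cross = 26.5·553.5000 = 14667.7500
edge 5: (7.5,39)→(2,21)  cross = 7.5·21 − 2·39 = 79.5000; (r_i+r_j)·cross = 9.5·79.5000 = 755.2500
edge 6: (2,21)→(1.5,5)  cross = 2·5 − 1.5·21 = -21.5000; (r_i+r_j)·cross = 3.5·-21.5000 = -75.2500
Σcross = 1003.2500 → A = |Σcross|/2 = 501.6250 mm²
Σ(r_i+r_j)·cross = 32240.8750 → first moment M = |Σ|/6 = 5373.4792
R_c = M/A = 5373.4792/501.6250 = 10.7121 mm
θ = 302° = 5.270894 rad
V = θ·R_c·A = 5.270894·10.7121·501.6250 = 28323.041 mm³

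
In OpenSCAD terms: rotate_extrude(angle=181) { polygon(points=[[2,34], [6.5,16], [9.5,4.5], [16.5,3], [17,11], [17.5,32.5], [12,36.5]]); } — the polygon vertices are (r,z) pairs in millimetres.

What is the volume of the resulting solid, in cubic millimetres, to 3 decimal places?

Volume = 12667.708 mm³

Profile (r,z), 7 vertices: (2,34) (6.5,16) (9.5,4.5) (16.5,3) (17,11) (17.5,32.5) (12,36.5)
edge 0: (2,34)→(6.5,16)  cross = 2·16 − 6.5·34 = -189.0000; (r_i+r_j)·cross = 8.5·-189.0000 = -1606.5000
edge 1: (6.5,16)→(9.5,4.5)  cross = 6.5·4.5 − 9.5·16 = -122.7500; (r_i+r_j)·cross = 16·-122.7500 = -1964.0000
edge 2: (9.5,4.5)→(16.5,3)  cross = 9.5·3 − 16.5·4.5 = -45.7500; (r_i+r_j)·cross = 26·-45.7500 = -1189.5000
edge 3: (16.5,3)→(17,11)  cross = 16.5·11 − 17·3 = 130.5000; (r_i+r_j)·cross = 33.5·130.5000 = 4371.7500
edge 4: (17,11)→(17.5,32.5)  cross = 17·32.5 − 17.5·11 = 360.0000; (r_i+r_j)·cross = 34.5·360.0000 = 12420.0000
edge 5: (17.5,32.5)→(12,36.5)  cross = 17.5·36.5 − 12·32.5 = 248.7500; (r_i+r_j)·cross = 29.5·248.7500 = 7338.1250
edge 6: (12,36.5)→(2,34)  cross = 12·34 − 2·36.5 = 335.0000; (r_i+r_j)·cross = 14·335.0000 = 4690.0000
Σcross = 716.7500 → A = |Σcross|/2 = 358.3750 mm²
Σ(r_i+r_j)·cross = 24059.8750 → first moment M = |Σ|/6 = 4009.9792
R_c = M/A = 4009.9792/358.3750 = 11.1893 mm
θ = 181° = 3.159046 rad
V = θ·R_c·A = 3.159046·11.1893·358.3750 = 12667.708 mm³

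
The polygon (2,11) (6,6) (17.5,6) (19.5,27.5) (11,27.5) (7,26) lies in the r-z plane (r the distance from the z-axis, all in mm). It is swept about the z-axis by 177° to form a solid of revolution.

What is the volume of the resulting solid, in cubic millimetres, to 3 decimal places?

Profile (r,z), 6 vertices: (2,11) (6,6) (17.5,6) (19.5,27.5) (11,27.5) (7,26)
edge 0: (2,11)→(6,6)  cross = 2·6 − 6·11 = -54.0000; (r_i+r_j)·cross = 8·-54.0000 = -432.0000
edge 1: (6,6)→(17.5,6)  cross = 6·6 − 17.5·6 = -69.0000; (r_i+r_j)·cross = 23.5·-69.0000 = -1621.5000
edge 2: (17.5,6)→(19.5,27.5)  cross = 17.5·27.5 − 19.5·6 = 364.2500; (r_i+r_j)·cross = 37·364.2500 = 13477.2500
edge 3: (19.5,27.5)→(11,27.5)  cross = 19.5·27.5 − 11·27.5 = 233.7500; (r_i+r_j)·cross = 30.5·233.7500 = 7129.3750
edge 4: (11,27.5)→(7,26)  cross = 11·26 − 7·27.5 = 93.5000; (r_i+r_j)·cross = 18·93.5000 = 1683.0000
edge 5: (7,26)→(2,11)  cross = 7·11 − 2·26 = 25.0000; (r_i+r_j)·cross = 9·25.0000 = 225.0000
Σcross = 593.5000 → A = |Σcross|/2 = 296.7500 mm²
Σ(r_i+r_j)·cross = 20461.1250 → first moment M = |Σ|/6 = 3410.1875
R_c = M/A = 3410.1875/296.7500 = 11.4918 mm
θ = 177° = 3.089233 rad
V = θ·R_c·A = 3.089233·11.4918·296.7500 = 10534.863 mm³

Volume = 10534.863 mm³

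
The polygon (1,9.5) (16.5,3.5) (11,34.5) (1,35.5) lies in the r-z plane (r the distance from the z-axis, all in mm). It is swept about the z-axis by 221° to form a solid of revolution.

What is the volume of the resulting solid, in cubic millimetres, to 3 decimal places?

Volume = 10371.790 mm³

Profile (r,z), 4 vertices: (1,9.5) (16.5,3.5) (11,34.5) (1,35.5)
edge 0: (1,9.5)→(16.5,3.5)  cross = 1·3.5 − 16.5·9.5 = -153.2500; (r_i+r_j)·cross = 17.5·-153.2500 = -2681.8750
edge 1: (16.5,3.5)→(11,34.5)  cross = 16.5·34.5 − 11·3.5 = 530.7500; (r_i+r_j)·cross = 27.5·530.7500 = 14595.6250
edge 2: (11,34.5)→(1,35.5)  cross = 11·35.5 − 1·34.5 = 356.0000; (r_i+r_j)·cross = 12·356.0000 = 4272.0000
edge 3: (1,35.5)→(1,9.5)  cross = 1·9.5 − 1·35.5 = -26.0000; (r_i+r_j)·cross = 2·-26.0000 = -52.0000
Σcross = 707.5000 → A = |Σcross|/2 = 353.7500 mm²
Σ(r_i+r_j)·cross = 16133.7500 → first moment M = |Σ|/6 = 2688.9583
R_c = M/A = 2688.9583/353.7500 = 7.6013 mm
θ = 221° = 3.857178 rad
V = θ·R_c·A = 3.857178·7.6013·353.7500 = 10371.790 mm³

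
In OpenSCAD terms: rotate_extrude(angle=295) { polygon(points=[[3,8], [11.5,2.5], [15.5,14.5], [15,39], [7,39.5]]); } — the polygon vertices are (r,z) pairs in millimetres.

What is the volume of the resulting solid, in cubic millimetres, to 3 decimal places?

Profile (r,z), 5 vertices: (3,8) (11.5,2.5) (15.5,14.5) (15,39) (7,39.5)
edge 0: (3,8)→(11.5,2.5)  cross = 3·2.5 − 11.5·8 = -84.5000; (r_i+r_j)·cross = 14.5·-84.5000 = -1225.2500
edge 1: (11.5,2.5)→(15.5,14.5)  cross = 11.5·14.5 − 15.5·2.5 = 128.0000; (r_i+r_j)·cross = 27·128.0000 = 3456.0000
edge 2: (15.5,14.5)→(15,39)  cross = 15.5·39 − 15·14.5 = 387.0000; (r_i+r_j)·cross = 30.5·387.0000 = 11803.5000
edge 3: (15,39)→(7,39.5)  cross = 15·39.5 − 7·39 = 319.5000; (r_i+r_j)·cross = 22·319.5000 = 7029.0000
edge 4: (7,39.5)→(3,8)  cross = 7·8 − 3·39.5 = -62.5000; (r_i+r_j)·cross = 10·-62.5000 = -625.0000
Σcross = 687.5000 → A = |Σcross|/2 = 343.7500 mm²
Σ(r_i+r_j)·cross = 20438.2500 → first moment M = |Σ|/6 = 3406.3750
R_c = M/A = 3406.3750/343.7500 = 9.9095 mm
θ = 295° = 5.148721 rad
V = θ·R_c·A = 5.148721·9.9095·343.7500 = 17538.475 mm³

Volume = 17538.475 mm³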